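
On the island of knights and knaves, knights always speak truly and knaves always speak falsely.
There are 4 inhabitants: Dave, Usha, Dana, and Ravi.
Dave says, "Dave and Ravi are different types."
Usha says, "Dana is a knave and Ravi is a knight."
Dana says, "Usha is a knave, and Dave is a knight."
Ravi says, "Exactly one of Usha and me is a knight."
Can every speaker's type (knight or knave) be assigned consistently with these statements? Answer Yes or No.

Yes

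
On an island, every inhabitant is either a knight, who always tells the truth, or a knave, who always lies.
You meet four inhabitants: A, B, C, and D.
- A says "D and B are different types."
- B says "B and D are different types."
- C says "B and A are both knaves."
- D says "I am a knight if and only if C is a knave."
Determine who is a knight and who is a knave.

A is a knight, and the claim "D and B are different types" is indeed True.
B is a knight, and the claim "B and D are different types" is indeed True.
C is a knave; "B and A are both knaves" is False, as required.
D is a knave, and the claim "I am a knight if and only if C is a knave" is indeed False.

A is a knight, B is a knight, C is a knave, and D is a knave.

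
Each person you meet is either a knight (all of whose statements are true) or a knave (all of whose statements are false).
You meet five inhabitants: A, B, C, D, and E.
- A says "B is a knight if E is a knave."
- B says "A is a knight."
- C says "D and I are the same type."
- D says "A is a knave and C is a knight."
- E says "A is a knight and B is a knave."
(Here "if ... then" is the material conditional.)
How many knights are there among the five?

2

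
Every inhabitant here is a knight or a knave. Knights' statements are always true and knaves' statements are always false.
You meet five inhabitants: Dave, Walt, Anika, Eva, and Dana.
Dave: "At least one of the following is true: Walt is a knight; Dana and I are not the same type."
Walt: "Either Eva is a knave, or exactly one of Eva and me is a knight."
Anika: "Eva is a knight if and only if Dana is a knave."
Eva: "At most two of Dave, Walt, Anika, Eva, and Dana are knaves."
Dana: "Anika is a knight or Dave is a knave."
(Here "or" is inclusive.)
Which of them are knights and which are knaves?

Since Dave is a knight, "at least one of the following is true: Walt is a knight; Dana and I are not the same type" needs to be true, which holds.
As a knight, Walt's statement "either Eva is a knave, or exactly one of Eva and me is a knight" should be true; it is.
As a knave, Anika's statement "Eva is a knight if and only if Dana is a knave" should be False; it is.
Since Eva is a knave, "at most two of Dave, Walt, Anika, Eva, and Dana are knaves" needs to be False, which holds.
Dana is a knave, so "Anika is a knight or Dave is a knave" must be False — and it is.

Dave is a knight, Walt is a knight, Anika is a knave, Eva is a knave, and Dana is a knave.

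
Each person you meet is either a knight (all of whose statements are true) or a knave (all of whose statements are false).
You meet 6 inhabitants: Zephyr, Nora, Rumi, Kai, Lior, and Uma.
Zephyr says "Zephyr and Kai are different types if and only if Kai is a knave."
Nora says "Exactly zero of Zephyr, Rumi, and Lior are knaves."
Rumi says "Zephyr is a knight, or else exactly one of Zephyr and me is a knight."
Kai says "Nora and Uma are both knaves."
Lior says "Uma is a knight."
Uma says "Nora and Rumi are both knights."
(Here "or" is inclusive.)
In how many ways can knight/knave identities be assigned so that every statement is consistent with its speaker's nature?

4

Consistent assignments:
  Zephyr=knight, Nora=knight, Rumi=knight, Kai=knave, Lior=knight, Uma=knight
  Zephyr=knight, Nora=knave, Rumi=knight, Kai=knight, Lior=knave, Uma=knave
  Zephyr=knave, Nora=knave, Rumi=knight, Kai=knight, Lior=knave, Uma=knave
  Zephyr=knave, Nora=knave, Rumi=knave, Kai=knight, Lior=knave, Uma=knave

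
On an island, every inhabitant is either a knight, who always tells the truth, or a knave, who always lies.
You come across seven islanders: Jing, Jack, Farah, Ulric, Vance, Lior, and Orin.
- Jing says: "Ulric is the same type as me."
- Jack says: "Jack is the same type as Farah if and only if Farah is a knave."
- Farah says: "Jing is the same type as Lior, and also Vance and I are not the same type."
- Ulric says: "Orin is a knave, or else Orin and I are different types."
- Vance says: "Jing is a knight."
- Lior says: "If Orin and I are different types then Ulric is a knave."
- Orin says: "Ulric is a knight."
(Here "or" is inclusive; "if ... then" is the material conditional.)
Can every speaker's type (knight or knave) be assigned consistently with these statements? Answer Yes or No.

No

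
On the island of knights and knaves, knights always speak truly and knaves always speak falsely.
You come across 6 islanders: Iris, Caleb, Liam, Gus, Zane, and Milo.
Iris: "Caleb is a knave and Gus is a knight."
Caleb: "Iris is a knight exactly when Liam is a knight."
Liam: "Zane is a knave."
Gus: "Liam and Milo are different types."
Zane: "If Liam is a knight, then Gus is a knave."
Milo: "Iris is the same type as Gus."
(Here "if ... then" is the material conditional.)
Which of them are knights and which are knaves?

Iris is a knight, Caleb is a knave, Liam is a knave, Gus is a knight, Zane is a knight, and Milo is a knight.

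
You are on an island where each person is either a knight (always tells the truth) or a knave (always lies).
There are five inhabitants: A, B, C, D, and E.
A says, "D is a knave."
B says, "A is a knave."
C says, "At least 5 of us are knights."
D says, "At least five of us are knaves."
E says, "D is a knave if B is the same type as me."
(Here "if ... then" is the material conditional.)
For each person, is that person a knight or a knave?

A is a knight, B is a knave, C is a knave, D is a knave, and E is a knight.

Suppose A is a knave. Then A's statement "D is a knave" would have to be false. Checking the 16 ways to assign the others, none is consistent with every speaker.
(For instance, with B=knave, C=knave, D=knave, E=knight, A's claim "D is a knave" comes out true where it would need to be false.)
So A must be a knight, making "D is a knave" true. Taking A=knight, B=knave, C=knave, D=knave, E=knight, each remaining statement checks out:
  B (knave): "A is a knave" — false. ✓
  C (knave): "at least 5 of us are knights" — false. ✓
  D (knave): "at least five of us are knaves" — false. ✓
  E (knight): "D is a knave if B is the same type as me" — true. ✓
This is the unique consistent assignment.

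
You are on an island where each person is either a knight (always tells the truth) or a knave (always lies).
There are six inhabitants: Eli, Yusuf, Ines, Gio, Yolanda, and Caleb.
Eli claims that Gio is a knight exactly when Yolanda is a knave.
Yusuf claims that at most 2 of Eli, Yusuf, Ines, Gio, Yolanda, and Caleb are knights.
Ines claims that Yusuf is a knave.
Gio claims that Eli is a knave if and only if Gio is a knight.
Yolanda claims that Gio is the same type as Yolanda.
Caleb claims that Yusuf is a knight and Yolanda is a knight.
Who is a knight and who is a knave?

Eli is a knave, and the claim "Gio is a knight exactly when Yolanda is a knave" is indeed False.
As a knave, Yusuf's statement "at most 2 of Eli, Yusuf, Ines, Gio, Yolanda, and Caleb are knights" should be False; it is.
Ines is a knight, and the claim "Yusuf is a knave" is indeed True.
Gio is a knight; "Eli is a knave if and only if Gio is a knight" is True, as required.
Since Yolanda is a knight, "Gio is the same type as Yolanda" needs to be True, which holds.
Caleb (knave): "Yusuf is a knight and Yolanda is a knight" — False. ✓

Eli is a knave, Yusuf is a knave, Ines is a knight, Gio is a knight, Yolanda is a knight, and Caleb is a knave.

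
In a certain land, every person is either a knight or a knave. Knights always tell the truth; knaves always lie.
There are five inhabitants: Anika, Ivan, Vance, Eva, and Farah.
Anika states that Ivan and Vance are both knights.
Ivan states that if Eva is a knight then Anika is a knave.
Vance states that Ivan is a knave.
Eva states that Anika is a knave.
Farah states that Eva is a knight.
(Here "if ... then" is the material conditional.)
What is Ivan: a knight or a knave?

Ivan is a knight.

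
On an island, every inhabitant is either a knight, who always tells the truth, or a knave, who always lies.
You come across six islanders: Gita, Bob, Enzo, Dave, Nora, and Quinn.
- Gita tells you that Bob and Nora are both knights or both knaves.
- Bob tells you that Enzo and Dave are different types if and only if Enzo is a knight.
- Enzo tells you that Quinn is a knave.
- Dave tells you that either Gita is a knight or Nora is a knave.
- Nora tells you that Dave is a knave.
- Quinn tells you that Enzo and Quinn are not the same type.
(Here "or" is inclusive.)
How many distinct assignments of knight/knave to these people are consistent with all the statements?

1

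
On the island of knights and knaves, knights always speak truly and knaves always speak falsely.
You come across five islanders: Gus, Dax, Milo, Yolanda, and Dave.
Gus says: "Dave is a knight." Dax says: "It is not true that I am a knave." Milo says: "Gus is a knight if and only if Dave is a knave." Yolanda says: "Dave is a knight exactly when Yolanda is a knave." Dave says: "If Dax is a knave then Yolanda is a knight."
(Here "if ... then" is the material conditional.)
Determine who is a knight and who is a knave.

Suppose Gus is a knight. Then Gus's statement "Dave is a knight" would have to be true. Checking the 16 ways to assign the others, none is consistent with every speaker.
(For instance, with Dax=knave, Milo=knave, Yolanda=knave, Dave=knave, Gus's claim "Dave is a knight" comes out false where it would need to be true.)
So Gus must be a knave, making "Dave is a knight" false. Taking Gus=knave, Dax=knave, Milo=knave, Yolanda=knave, Dave=knave, each remaining statement checks out:
  Dax (knave): "it is not true that I am a knave" — false. ✓
  Milo (knave): "Gus is a knight if and only if Dave is a knave" — false. ✓
  Yolanda (knave): "Dave is a knight exactly when Yolanda is a knave" — false. ✓
  Dave (knave): "if Dax is a knave then Yolanda is a knight" — false. ✓
This is the unique consistent assignment.

Knights: none. Knaves: Gus, Dax, Milo, Yolanda, and Dave.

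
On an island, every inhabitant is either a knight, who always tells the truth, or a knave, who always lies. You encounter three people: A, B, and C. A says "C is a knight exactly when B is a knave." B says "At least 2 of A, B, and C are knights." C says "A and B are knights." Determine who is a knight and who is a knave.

A is a knave, B is a knave, and C is a knave.

A is a knave; "C is a knight exactly when B is a knave" is False, as required.
Since B is a knave, "at least 2 of A, B, and C are knights" needs to be False, which holds.
As a knave, C's statement "A and B are knights" should be False; it is.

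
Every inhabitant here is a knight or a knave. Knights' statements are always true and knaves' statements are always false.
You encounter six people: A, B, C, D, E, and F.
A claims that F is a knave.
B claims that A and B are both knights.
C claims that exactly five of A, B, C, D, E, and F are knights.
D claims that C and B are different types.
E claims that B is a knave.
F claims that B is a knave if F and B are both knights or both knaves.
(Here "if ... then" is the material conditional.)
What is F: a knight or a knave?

F is a knight.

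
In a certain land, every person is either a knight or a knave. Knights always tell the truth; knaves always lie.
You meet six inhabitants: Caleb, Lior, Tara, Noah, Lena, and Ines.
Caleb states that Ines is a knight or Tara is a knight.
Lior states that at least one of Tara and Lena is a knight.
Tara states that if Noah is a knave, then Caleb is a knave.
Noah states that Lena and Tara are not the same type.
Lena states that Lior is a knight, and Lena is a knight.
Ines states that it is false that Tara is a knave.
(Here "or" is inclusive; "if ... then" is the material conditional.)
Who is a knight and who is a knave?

Caleb is a knight, Lior is a knight, Tara is a knight, Noah is a knight, Lena is a knave, and Ines is a knight.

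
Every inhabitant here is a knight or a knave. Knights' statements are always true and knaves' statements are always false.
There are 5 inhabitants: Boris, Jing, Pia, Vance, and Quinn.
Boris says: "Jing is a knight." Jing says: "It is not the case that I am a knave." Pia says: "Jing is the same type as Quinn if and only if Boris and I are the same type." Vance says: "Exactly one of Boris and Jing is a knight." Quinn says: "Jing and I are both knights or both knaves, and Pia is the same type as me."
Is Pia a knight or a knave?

Consistent assignments: {Boris=knight, Jing=knight, Pia=knight, Vance=knave, Quinn=knight}
In every consistent assignment, Pia is a knight.

Pia is a knight.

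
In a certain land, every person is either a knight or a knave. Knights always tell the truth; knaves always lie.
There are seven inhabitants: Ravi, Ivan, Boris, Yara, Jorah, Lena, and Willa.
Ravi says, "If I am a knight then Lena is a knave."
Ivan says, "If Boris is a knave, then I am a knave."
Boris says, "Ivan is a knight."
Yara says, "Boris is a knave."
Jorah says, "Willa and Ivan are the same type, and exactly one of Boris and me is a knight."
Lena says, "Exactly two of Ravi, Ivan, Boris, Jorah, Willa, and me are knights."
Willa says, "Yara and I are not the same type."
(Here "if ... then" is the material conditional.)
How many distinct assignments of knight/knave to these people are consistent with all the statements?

Consistent assignments:
  Ravi=knight, Ivan=knight, Boris=knight, Yara=knave, Jorah=knave, Lena=knave, Willa=knave

1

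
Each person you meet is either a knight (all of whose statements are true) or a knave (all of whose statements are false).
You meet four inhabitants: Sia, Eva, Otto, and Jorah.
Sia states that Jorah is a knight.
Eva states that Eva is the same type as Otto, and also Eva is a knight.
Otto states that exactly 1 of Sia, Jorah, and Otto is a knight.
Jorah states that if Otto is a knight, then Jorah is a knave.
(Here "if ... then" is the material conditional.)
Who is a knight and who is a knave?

Since Sia is a knight, "Jorah is a knight" needs to be true, which holds.
Eva is a knave, and the claim "Eva is the same type as Otto, and also Eva is a knight" is indeed False.
Since Otto is a knave, "exactly 1 of Sia, Jorah, and Otto is a knight" needs to be False, which holds.
Jorah is a knight, so "if Otto is a knight, then Jorah is a knave" must be true — and it is.

Sia is a knight, Eva is a knave, Otto is a knave, and Jorah is a knight.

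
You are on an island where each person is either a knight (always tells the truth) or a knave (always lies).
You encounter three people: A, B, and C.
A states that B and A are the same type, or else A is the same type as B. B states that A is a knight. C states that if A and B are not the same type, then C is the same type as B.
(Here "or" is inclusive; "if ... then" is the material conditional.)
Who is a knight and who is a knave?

A is a knight, B is a knight, and C is a knight.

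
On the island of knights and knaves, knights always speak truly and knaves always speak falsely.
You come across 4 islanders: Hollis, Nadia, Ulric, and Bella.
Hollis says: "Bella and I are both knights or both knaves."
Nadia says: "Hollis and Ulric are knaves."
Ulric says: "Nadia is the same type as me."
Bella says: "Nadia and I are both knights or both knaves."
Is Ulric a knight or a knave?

Ulric is a knave.

Consistent assignments: {Hollis=knave, Nadia=knight, Ulric=knave, Bella=knight}
In every consistent assignment, Ulric is a knave.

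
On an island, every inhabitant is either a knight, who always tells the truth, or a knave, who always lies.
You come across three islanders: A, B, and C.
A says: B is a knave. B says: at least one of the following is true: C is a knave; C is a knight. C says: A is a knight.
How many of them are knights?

1

The unique consistent assignment is A=knave, B=knight, C=knave.
That has 1 knight.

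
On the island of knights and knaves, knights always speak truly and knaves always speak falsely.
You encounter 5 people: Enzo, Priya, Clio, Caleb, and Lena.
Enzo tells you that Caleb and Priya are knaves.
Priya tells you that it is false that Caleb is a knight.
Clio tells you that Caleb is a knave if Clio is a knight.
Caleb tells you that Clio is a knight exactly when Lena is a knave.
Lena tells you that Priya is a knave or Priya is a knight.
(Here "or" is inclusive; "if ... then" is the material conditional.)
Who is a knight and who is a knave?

Enzo is a knave, Priya is a knight, Clio is a knight, Caleb is a knave, and Lena is a knight.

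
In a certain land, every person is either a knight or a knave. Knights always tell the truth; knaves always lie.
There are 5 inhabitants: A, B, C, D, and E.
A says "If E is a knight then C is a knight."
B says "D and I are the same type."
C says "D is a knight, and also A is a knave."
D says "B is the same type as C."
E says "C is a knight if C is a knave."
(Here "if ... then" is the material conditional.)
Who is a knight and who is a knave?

A is a knight, B is a knave, C is a knave, D is a knight, and E is a knave.

A is a knight; "if E is a knight then C is a knight" is True, as required.
B (knave): "D and I are the same type" — False. ✓
C is a knave; "D is a knight, and also A is a knave" is False, as required.
D is a knight, and the claim "B is the same type as C" is indeed True.
E is a knave, so "C is a knight if C is a knave" must be False — and it is.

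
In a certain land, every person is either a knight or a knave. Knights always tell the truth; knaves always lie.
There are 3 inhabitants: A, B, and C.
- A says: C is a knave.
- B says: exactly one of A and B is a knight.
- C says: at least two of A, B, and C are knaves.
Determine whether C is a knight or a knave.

Consistent assignments: {A=knave, B=knave, C=knight}
In every consistent assignment, C is a knight.

C is a knight.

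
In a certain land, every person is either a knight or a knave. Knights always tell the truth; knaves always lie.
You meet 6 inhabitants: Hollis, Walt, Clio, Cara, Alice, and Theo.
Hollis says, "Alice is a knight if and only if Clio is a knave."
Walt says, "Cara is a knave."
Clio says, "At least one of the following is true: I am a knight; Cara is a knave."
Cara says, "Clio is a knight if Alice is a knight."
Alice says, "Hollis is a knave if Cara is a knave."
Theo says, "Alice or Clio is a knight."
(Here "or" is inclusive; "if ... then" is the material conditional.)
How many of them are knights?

4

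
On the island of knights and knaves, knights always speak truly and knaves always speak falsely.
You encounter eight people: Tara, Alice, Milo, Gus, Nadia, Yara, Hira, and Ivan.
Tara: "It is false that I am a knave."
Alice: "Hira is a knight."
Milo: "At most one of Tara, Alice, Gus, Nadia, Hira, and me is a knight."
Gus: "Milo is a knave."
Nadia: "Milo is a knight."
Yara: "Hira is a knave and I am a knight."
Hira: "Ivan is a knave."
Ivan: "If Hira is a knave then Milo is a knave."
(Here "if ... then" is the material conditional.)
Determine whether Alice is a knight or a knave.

Alice is a knave.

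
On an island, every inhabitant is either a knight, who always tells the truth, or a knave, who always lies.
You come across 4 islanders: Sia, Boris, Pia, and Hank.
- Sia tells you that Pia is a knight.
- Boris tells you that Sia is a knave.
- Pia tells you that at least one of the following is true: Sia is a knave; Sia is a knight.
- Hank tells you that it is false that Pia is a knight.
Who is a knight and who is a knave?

Sia (knight): "Pia is a knight" — true. ✓
Since Boris is a knave, "Sia is a knave" needs to be False, which holds.
Since Pia is a knight, "at least one of the following is true: Sia is a knave; Sia is a knight" needs to be true, which holds.
As a knave, Hank's statement "it is false that Pia is a knight" should be False; it is.

Sia is a knight, Boris is a knave, Pia is a knight, and Hank is a knave.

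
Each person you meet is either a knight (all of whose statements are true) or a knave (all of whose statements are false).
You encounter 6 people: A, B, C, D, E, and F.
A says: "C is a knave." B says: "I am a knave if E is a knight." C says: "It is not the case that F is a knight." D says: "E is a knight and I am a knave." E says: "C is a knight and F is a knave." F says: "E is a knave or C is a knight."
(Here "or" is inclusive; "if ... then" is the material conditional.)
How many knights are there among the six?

The unique consistent assignment is A=knight, B=knight, C=knave, D=knave, E=knave, F=knight.
That has 3 knights.

3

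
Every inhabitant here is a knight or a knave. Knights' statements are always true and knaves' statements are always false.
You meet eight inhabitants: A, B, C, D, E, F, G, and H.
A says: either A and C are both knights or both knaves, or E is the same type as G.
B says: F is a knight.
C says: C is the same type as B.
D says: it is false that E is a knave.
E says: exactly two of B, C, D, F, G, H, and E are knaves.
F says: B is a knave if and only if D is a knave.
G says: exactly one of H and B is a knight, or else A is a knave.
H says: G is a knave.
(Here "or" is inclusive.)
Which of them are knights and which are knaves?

Knights: A, B, D, E, F, and G. Knaves: C and H.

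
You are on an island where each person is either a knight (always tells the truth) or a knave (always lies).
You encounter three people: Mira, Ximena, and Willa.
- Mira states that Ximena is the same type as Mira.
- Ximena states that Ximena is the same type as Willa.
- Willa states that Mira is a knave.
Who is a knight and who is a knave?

Mira (knave): "Ximena is the same type as Mira" — false. ✓
Ximena (knight): "Ximena is the same type as Willa" — true. ✓
Willa is a knight, so "Mira is a knave" must be true — and it is.

Knights: Ximena and Willa. Knaves: Mira.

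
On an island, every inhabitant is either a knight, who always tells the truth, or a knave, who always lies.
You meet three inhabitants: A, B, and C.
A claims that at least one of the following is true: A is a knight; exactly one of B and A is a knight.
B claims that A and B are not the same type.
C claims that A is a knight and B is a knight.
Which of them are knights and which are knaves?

Knights: none. Knaves: A, B, and C.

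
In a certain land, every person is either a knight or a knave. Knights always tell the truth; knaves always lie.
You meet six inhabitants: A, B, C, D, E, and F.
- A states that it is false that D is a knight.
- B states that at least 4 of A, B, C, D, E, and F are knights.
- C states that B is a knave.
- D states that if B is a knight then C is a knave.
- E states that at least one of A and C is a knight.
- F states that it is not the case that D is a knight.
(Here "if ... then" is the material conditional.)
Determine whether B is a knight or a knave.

B is a knave.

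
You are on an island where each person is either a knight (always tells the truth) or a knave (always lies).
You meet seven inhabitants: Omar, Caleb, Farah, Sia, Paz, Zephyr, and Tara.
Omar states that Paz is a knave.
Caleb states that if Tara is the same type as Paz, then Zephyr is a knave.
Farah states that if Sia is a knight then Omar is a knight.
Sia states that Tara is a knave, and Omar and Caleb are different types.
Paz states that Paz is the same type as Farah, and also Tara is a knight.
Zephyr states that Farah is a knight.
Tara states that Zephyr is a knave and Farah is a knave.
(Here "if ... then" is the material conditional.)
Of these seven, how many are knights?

4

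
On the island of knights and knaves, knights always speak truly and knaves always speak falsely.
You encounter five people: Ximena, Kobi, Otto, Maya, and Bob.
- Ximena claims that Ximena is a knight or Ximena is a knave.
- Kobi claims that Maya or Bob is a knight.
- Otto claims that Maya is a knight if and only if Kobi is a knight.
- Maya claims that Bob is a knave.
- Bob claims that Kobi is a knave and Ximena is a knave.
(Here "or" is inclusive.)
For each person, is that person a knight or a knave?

Ximena is a knight, Kobi is a knight, Otto is a knight, Maya is a knight, and Bob is a knave.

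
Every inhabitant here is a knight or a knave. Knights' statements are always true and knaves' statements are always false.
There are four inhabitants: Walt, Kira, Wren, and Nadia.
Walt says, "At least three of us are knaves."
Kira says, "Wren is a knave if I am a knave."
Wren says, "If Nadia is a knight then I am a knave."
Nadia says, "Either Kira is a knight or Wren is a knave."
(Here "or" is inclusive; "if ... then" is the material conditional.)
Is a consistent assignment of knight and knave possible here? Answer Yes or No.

No

Checking all 16 assignments, each has at least one speaker whose statement's truth value contradicts their type.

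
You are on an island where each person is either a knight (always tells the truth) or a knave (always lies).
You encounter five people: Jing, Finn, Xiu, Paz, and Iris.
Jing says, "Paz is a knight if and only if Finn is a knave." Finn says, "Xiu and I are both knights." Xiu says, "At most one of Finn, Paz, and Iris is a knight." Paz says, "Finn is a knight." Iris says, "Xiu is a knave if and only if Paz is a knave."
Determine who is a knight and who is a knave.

Jing is a knave, Finn is a knave, Xiu is a knight, Paz is a knave, and Iris is a knave.

Suppose Jing is a knight. Then Jing's statement "Paz is a knight if and only if Finn is a knave" would have to be true. Checking the 16 ways to assign the others, none is consistent with every speaker.
(For instance, with Finn=knave, Xiu=knight, Paz=knave, Iris=knave, Jing's claim "Paz is a knight if and only if Finn is a knave" comes out false where it would need to be true.)
So Jing must be a knave, making "Paz is a knight if and only if Finn is a knave" false. Taking Jing=knave, Finn=knave, Xiu=knight, Paz=knave, Iris=knave, each remaining statement checks out:
  Finn (knave): "Xiu and I are both knights" — false. ✓
  Xiu (knight): "at most one of Finn, Paz, and Iris is a knight" — true. ✓
  Paz (knave): "Finn is a knight" — false. ✓
  Iris (knave): "Xiu is a knave if and only if Paz is a knave" — false. ✓
This is the unique consistent assignment.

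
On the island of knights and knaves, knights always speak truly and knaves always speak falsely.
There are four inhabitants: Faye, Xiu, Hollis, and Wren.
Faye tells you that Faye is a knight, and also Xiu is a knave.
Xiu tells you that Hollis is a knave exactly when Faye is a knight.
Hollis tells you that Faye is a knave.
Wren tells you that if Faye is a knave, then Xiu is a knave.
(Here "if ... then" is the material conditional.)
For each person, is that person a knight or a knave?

Suppose Faye is a knight. Then Faye's statement "Faye is a knight, and also Xiu is a knave" would have to be true. Checking the 8 ways to assign the others, none is consistent with every speaker.
(For instance, with Xiu=knight, Hollis=knight, Wren=knave, Faye's claim "Faye is a knight, and also Xiu is a knave" comes out false where it would need to be true.)
So Faye must be a knave, making "Faye is a knight, and also Xiu is a knave" false. Taking Faye=knave, Xiu=knight, Hollis=knight, Wren=knave, each remaining statement checks out:
  Xiu (knight): "Hollis is a knave exactly when Faye is a knight" — true. ✓
  Hollis (knight): "Faye is a knave" — true. ✓
  Wren (knave): "if Faye is a knave, then Xiu is a knave" — false. ✓
This is the unique consistent assignment.

Faye is a knave, Xiu is a knight, Hollis is a knight, and Wren is a knave.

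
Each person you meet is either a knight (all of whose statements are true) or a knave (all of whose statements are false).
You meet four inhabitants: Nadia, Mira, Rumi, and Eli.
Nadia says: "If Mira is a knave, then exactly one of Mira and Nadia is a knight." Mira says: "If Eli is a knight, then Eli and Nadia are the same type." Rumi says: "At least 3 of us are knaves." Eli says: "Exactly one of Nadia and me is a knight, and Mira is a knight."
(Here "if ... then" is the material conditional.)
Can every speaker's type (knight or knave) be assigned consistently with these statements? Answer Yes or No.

No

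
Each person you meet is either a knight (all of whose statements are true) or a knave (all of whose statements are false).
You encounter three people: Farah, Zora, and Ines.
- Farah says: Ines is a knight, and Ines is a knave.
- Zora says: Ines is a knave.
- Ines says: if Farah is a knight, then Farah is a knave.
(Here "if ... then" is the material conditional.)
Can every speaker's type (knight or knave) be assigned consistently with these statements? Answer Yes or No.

One consistent assignment: Farah=knave, Zora=knave, Ines=knight.

Yes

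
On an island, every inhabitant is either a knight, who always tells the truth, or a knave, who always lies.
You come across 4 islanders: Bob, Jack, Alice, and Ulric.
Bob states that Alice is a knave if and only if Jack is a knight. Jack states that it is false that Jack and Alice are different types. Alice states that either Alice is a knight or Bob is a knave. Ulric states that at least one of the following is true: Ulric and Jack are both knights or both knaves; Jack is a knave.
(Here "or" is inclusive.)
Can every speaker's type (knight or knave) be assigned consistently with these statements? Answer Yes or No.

Yes

One consistent assignment: Bob=knight, Jack=knave, Alice=knight, Ulric=knight.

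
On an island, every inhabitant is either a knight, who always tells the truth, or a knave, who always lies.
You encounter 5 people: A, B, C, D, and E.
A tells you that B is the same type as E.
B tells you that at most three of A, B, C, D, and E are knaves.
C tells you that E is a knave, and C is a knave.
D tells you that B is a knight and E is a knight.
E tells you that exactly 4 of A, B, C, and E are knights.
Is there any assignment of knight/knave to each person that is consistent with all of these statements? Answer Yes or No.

Checking all 32 assignments, each has at least one speaker whose statement's truth value contradicts their type.

No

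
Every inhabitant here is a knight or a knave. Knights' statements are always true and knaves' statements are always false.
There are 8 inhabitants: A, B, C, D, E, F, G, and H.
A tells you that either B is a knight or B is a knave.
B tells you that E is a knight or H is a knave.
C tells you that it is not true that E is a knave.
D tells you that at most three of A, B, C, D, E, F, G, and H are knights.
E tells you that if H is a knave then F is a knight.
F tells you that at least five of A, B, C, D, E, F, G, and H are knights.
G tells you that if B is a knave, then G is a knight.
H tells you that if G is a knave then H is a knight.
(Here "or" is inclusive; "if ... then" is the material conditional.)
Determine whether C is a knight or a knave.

C is a knight.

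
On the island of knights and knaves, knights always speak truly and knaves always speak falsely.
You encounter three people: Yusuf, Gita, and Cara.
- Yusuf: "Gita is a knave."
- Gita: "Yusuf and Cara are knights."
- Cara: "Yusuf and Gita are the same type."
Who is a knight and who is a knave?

Knights: Yusuf. Knaves: Gita and Cara.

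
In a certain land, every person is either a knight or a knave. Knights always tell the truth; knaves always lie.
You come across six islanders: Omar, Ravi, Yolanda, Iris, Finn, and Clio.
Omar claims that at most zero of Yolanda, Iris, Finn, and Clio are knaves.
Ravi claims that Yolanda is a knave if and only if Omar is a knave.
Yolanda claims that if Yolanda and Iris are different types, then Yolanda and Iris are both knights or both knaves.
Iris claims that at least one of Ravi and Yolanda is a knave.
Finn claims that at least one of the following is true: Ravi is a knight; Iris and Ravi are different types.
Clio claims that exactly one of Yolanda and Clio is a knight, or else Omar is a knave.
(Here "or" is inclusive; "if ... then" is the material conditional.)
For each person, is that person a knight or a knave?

Omar is a knave, Ravi is a knight, Yolanda is a knave, Iris is a knight, Finn is a knight, and Clio is a knight.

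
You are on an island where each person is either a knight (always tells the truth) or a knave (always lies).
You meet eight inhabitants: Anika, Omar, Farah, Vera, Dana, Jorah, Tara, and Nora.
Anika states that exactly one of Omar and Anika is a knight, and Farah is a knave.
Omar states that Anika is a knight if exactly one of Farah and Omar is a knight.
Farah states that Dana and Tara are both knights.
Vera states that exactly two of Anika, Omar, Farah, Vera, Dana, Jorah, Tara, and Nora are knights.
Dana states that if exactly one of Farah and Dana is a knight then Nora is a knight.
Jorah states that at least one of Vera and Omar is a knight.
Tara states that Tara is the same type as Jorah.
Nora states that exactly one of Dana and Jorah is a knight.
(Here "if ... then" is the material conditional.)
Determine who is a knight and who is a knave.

Anika is a knave, Omar is a knight, Farah is a knight, Vera is a knave, Dana is a knight, Jorah is a knight, Tara is a knight, and Nora is a knave.

As a knave, Anika's statement "exactly one of Omar and Anika is a knight, and Farah is a knave" should be False; it is.
As a knight, Omar's statement "Anika is a knight if exactly one of Farah and Omar is a knight" should be True; it is.
Since Farah is a knight, "Dana and Tara are both knights" needs to be True, which holds.
Vera is a knave, and the claim "exactly two of Anika, Omar, Farah, Vera, Dana, Jorah, Tara, and Nora are knights" is indeed False.
Dana is a knight, and the claim "if exactly one of Farah and Dana is a knight then Nora is a knight" is indeed True.
Jorah is a knight, and the claim "at least one of Vera and Omar is a knight" is indeed True.
Tara (knight): "Tara is the same type as Jorah" — True. ✓
Nora is a knave, so "exactly one of Dana and Jorah is a knight" must be False — and it is.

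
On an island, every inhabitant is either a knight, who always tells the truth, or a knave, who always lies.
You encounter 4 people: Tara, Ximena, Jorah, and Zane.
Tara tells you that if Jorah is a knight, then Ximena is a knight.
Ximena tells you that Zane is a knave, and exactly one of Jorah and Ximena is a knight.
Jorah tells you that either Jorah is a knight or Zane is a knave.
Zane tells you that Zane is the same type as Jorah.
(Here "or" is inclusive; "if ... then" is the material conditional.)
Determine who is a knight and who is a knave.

Tara is a knave, Ximena is a knave, Jorah is a knight, and Zane is a knight.

Suppose Tara is a knight. Then Tara's statement "if Jorah is a knight, then Ximena is a knight" would have to be true. Checking the 8 ways to assign the others, none is consistent with every speaker.
(For instance, with Ximena=knave, Jorah=knight, Zane=knight, Tara's claim "if Jorah is a knight, then Ximena is a knight" comes out false where it would need to be true.)
So Tara must be a knave, making "if Jorah is a knight, then Ximena is a knight" false. Taking Tara=knave, Ximena=knave, Jorah=knight, Zane=knight, each remaining statement checks out:
  Ximena (knave): "Zane is a knave, and exactly one of Jorah and Ximena is a knight" — false. ✓
  Jorah (knight): "either Jorah is a knight or Zane is a knave" — true. ✓
  Zane (knight): "Zane is the same type as Jorah" — true. ✓
This is the unique consistent assignment.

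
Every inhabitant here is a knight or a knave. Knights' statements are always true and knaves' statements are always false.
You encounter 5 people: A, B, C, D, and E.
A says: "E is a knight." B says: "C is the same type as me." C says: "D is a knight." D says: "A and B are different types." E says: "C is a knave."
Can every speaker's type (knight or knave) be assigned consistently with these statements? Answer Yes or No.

Yes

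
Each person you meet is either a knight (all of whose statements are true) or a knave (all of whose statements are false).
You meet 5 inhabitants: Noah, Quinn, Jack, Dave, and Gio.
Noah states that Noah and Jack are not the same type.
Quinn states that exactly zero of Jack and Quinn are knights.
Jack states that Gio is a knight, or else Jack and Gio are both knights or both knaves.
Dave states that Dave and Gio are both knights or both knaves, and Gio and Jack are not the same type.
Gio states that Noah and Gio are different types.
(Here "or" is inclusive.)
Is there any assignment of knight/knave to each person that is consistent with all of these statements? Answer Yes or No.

No

Checking all 32 assignments, each has at least one speaker whose statement's truth value contradicts their type.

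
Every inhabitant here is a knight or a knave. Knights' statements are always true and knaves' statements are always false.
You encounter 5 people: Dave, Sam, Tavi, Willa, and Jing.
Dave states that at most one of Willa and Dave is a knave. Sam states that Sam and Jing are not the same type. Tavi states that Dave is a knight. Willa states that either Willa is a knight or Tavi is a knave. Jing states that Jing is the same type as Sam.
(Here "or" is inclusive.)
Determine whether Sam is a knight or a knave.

Sam is a knight.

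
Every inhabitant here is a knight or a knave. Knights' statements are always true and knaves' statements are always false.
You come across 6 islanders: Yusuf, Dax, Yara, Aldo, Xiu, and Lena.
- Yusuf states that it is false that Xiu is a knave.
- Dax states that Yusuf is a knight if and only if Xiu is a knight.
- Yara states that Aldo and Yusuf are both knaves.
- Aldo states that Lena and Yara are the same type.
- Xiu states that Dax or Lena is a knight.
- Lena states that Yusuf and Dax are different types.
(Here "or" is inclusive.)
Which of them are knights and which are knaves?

Yusuf is a knight, Dax is a knight, Yara is a knave, Aldo is a knight, Xiu is a knight, and Lena is a knave.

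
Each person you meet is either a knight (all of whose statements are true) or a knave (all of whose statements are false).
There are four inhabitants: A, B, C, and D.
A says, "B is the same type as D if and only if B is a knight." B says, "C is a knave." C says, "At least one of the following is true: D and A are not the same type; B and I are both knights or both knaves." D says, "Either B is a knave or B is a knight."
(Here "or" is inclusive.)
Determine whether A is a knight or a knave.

A is a knight.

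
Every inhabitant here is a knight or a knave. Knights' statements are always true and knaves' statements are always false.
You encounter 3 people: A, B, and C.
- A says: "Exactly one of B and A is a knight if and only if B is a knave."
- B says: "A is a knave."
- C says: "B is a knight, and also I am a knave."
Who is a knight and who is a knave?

Knights: A. Knaves: B and C.

A is a knight, and the claim "exactly one of B and A is a knight if and only if B is a knave" is indeed true.
Since B is a knave, "A is a knave" needs to be false, which holds.
As a knave, C's statement "B is a knight, and also I am a knave" should be false; it is.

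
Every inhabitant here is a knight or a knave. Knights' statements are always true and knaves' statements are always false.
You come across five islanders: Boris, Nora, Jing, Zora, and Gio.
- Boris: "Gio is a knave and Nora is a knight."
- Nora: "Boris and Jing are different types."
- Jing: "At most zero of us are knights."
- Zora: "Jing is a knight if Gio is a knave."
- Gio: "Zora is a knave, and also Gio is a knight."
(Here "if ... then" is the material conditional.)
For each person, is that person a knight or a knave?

Knights: Boris and Nora. Knaves: Jing, Zora, and Gio.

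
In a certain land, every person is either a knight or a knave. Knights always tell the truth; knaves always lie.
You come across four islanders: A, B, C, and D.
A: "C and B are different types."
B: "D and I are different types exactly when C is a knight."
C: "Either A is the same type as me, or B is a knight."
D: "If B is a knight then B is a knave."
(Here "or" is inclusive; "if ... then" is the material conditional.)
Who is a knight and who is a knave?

A is a knave, and the claim "C and B are different types" is indeed False.
As a knight, B's statement "D and I are different types exactly when C is a knight" should be true; it is.
C is a knight, so "either A is the same type as me, or B is a knight" must be true — and it is.
As a knave, D's statement "if B is a knight then B is a knave" should be False; it is.

A is a knave, B is a knight, C is a knight, and D is a knave.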